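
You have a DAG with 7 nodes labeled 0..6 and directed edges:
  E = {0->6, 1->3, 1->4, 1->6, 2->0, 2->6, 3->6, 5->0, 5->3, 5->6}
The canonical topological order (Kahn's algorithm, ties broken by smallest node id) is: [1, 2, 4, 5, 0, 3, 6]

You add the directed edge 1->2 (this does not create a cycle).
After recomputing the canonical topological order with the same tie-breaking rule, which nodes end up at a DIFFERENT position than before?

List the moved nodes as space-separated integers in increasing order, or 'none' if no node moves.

Answer: none

Derivation:
Old toposort: [1, 2, 4, 5, 0, 3, 6]
Added edge 1->2
Recompute Kahn (smallest-id tiebreak):
  initial in-degrees: [2, 0, 1, 2, 1, 0, 5]
  ready (indeg=0): [1, 5]
  pop 1: indeg[2]->0; indeg[3]->1; indeg[4]->0; indeg[6]->4 | ready=[2, 4, 5] | order so far=[1]
  pop 2: indeg[0]->1; indeg[6]->3 | ready=[4, 5] | order so far=[1, 2]
  pop 4: no out-edges | ready=[5] | order so far=[1, 2, 4]
  pop 5: indeg[0]->0; indeg[3]->0; indeg[6]->2 | ready=[0, 3] | order so far=[1, 2, 4, 5]
  pop 0: indeg[6]->1 | ready=[3] | order so far=[1, 2, 4, 5, 0]
  pop 3: indeg[6]->0 | ready=[6] | order so far=[1, 2, 4, 5, 0, 3]
  pop 6: no out-edges | ready=[] | order so far=[1, 2, 4, 5, 0, 3, 6]
New canonical toposort: [1, 2, 4, 5, 0, 3, 6]
Compare positions:
  Node 0: index 4 -> 4 (same)
  Node 1: index 0 -> 0 (same)
  Node 2: index 1 -> 1 (same)
  Node 3: index 5 -> 5 (same)
  Node 4: index 2 -> 2 (same)
  Node 5: index 3 -> 3 (same)
  Node 6: index 6 -> 6 (same)
Nodes that changed position: none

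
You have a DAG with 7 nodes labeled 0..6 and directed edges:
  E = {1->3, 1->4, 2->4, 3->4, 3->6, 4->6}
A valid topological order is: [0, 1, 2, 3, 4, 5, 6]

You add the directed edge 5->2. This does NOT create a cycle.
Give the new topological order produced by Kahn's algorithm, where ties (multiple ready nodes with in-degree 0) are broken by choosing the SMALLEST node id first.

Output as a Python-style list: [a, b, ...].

Old toposort: [0, 1, 2, 3, 4, 5, 6]
Added edge: 5->2
Position of 5 (5) > position of 2 (2). Must reorder: 5 must now come before 2.
Run Kahn's algorithm (break ties by smallest node id):
  initial in-degrees: [0, 0, 1, 1, 3, 0, 2]
  ready (indeg=0): [0, 1, 5]
  pop 0: no out-edges | ready=[1, 5] | order so far=[0]
  pop 1: indeg[3]->0; indeg[4]->2 | ready=[3, 5] | order so far=[0, 1]
  pop 3: indeg[4]->1; indeg[6]->1 | ready=[5] | order so far=[0, 1, 3]
  pop 5: indeg[2]->0 | ready=[2] | order so far=[0, 1, 3, 5]
  pop 2: indeg[4]->0 | ready=[4] | order so far=[0, 1, 3, 5, 2]
  pop 4: indeg[6]->0 | ready=[6] | order so far=[0, 1, 3, 5, 2, 4]
  pop 6: no out-edges | ready=[] | order so far=[0, 1, 3, 5, 2, 4, 6]
  Result: [0, 1, 3, 5, 2, 4, 6]

Answer: [0, 1, 3, 5, 2, 4, 6]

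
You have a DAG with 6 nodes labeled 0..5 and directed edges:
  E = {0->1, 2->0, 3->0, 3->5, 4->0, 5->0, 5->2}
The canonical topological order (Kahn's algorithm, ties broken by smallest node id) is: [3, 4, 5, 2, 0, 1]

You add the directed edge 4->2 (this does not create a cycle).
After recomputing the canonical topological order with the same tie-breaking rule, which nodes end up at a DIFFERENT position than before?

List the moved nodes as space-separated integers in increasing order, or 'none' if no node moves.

Answer: none

Derivation:
Old toposort: [3, 4, 5, 2, 0, 1]
Added edge 4->2
Recompute Kahn (smallest-id tiebreak):
  initial in-degrees: [4, 1, 2, 0, 0, 1]
  ready (indeg=0): [3, 4]
  pop 3: indeg[0]->3; indeg[5]->0 | ready=[4, 5] | order so far=[3]
  pop 4: indeg[0]->2; indeg[2]->1 | ready=[5] | order so far=[3, 4]
  pop 5: indeg[0]->1; indeg[2]->0 | ready=[2] | order so far=[3, 4, 5]
  pop 2: indeg[0]->0 | ready=[0] | order so far=[3, 4, 5, 2]
  pop 0: indeg[1]->0 | ready=[1] | order so far=[3, 4, 5, 2, 0]
  pop 1: no out-edges | ready=[] | order so far=[3, 4, 5, 2, 0, 1]
New canonical toposort: [3, 4, 5, 2, 0, 1]
Compare positions:
  Node 0: index 4 -> 4 (same)
  Node 1: index 5 -> 5 (same)
  Node 2: index 3 -> 3 (same)
  Node 3: index 0 -> 0 (same)
  Node 4: index 1 -> 1 (same)
  Node 5: index 2 -> 2 (same)
Nodes that changed position: none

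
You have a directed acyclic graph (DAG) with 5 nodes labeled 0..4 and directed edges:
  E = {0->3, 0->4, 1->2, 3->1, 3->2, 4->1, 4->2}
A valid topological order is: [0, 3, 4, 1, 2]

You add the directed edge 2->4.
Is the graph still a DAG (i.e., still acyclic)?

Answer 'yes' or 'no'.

Given toposort: [0, 3, 4, 1, 2]
Position of 2: index 4; position of 4: index 2
New edge 2->4: backward (u after v in old order)
Backward edge: old toposort is now invalid. Check if this creates a cycle.
Does 4 already reach 2? Reachable from 4: [1, 2, 4]. YES -> cycle!
Still a DAG? no

Answer: no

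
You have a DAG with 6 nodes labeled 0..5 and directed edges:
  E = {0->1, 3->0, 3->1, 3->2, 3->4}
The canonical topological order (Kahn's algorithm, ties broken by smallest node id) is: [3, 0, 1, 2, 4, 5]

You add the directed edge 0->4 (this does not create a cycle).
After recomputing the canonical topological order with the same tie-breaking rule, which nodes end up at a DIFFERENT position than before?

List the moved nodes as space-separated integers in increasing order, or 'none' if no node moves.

Answer: none

Derivation:
Old toposort: [3, 0, 1, 2, 4, 5]
Added edge 0->4
Recompute Kahn (smallest-id tiebreak):
  initial in-degrees: [1, 2, 1, 0, 2, 0]
  ready (indeg=0): [3, 5]
  pop 3: indeg[0]->0; indeg[1]->1; indeg[2]->0; indeg[4]->1 | ready=[0, 2, 5] | order so far=[3]
  pop 0: indeg[1]->0; indeg[4]->0 | ready=[1, 2, 4, 5] | order so far=[3, 0]
  pop 1: no out-edges | ready=[2, 4, 5] | order so far=[3, 0, 1]
  pop 2: no out-edges | ready=[4, 5] | order so far=[3, 0, 1, 2]
  pop 4: no out-edges | ready=[5] | order so far=[3, 0, 1, 2, 4]
  pop 5: no out-edges | ready=[] | order so far=[3, 0, 1, 2, 4, 5]
New canonical toposort: [3, 0, 1, 2, 4, 5]
Compare positions:
  Node 0: index 1 -> 1 (same)
  Node 1: index 2 -> 2 (same)
  Node 2: index 3 -> 3 (same)
  Node 3: index 0 -> 0 (same)
  Node 4: index 4 -> 4 (same)
  Node 5: index 5 -> 5 (same)
Nodes that changed position: none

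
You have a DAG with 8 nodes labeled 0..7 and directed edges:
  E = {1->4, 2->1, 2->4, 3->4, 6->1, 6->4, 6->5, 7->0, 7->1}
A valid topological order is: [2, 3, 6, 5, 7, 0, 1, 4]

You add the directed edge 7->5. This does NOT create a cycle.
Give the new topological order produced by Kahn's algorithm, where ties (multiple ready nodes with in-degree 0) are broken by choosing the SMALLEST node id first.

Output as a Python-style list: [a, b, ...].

Answer: [2, 3, 6, 7, 0, 1, 4, 5]

Derivation:
Old toposort: [2, 3, 6, 5, 7, 0, 1, 4]
Added edge: 7->5
Position of 7 (4) > position of 5 (3). Must reorder: 7 must now come before 5.
Run Kahn's algorithm (break ties by smallest node id):
  initial in-degrees: [1, 3, 0, 0, 4, 2, 0, 0]
  ready (indeg=0): [2, 3, 6, 7]
  pop 2: indeg[1]->2; indeg[4]->3 | ready=[3, 6, 7] | order so far=[2]
  pop 3: indeg[4]->2 | ready=[6, 7] | order so far=[2, 3]
  pop 6: indeg[1]->1; indeg[4]->1; indeg[5]->1 | ready=[7] | order so far=[2, 3, 6]
  pop 7: indeg[0]->0; indeg[1]->0; indeg[5]->0 | ready=[0, 1, 5] | order so far=[2, 3, 6, 7]
  pop 0: no out-edges | ready=[1, 5] | order so far=[2, 3, 6, 7, 0]
  pop 1: indeg[4]->0 | ready=[4, 5] | order so far=[2, 3, 6, 7, 0, 1]
  pop 4: no out-edges | ready=[5] | order so far=[2, 3, 6, 7, 0, 1, 4]
  pop 5: no out-edges | ready=[] | order so far=[2, 3, 6, 7, 0, 1, 4, 5]
  Result: [2, 3, 6, 7, 0, 1, 4, 5]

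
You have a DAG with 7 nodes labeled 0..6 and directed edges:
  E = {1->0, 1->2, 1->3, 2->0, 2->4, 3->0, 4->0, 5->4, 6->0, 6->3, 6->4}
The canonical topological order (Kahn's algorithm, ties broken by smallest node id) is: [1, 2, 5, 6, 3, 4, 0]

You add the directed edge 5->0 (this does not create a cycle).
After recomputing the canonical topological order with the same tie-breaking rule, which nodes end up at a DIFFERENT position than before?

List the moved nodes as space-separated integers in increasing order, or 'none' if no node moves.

Answer: none

Derivation:
Old toposort: [1, 2, 5, 6, 3, 4, 0]
Added edge 5->0
Recompute Kahn (smallest-id tiebreak):
  initial in-degrees: [6, 0, 1, 2, 3, 0, 0]
  ready (indeg=0): [1, 5, 6]
  pop 1: indeg[0]->5; indeg[2]->0; indeg[3]->1 | ready=[2, 5, 6] | order so far=[1]
  pop 2: indeg[0]->4; indeg[4]->2 | ready=[5, 6] | order so far=[1, 2]
  pop 5: indeg[0]->3; indeg[4]->1 | ready=[6] | order so far=[1, 2, 5]
  pop 6: indeg[0]->2; indeg[3]->0; indeg[4]->0 | ready=[3, 4] | order so far=[1, 2, 5, 6]
  pop 3: indeg[0]->1 | ready=[4] | order so far=[1, 2, 5, 6, 3]
  pop 4: indeg[0]->0 | ready=[0] | order so far=[1, 2, 5, 6, 3, 4]
  pop 0: no out-edges | ready=[] | order so far=[1, 2, 5, 6, 3, 4, 0]
New canonical toposort: [1, 2, 5, 6, 3, 4, 0]
Compare positions:
  Node 0: index 6 -> 6 (same)
  Node 1: index 0 -> 0 (same)
  Node 2: index 1 -> 1 (same)
  Node 3: index 4 -> 4 (same)
  Node 4: index 5 -> 5 (same)
  Node 5: index 2 -> 2 (same)
  Node 6: index 3 -> 3 (same)
Nodes that changed position: none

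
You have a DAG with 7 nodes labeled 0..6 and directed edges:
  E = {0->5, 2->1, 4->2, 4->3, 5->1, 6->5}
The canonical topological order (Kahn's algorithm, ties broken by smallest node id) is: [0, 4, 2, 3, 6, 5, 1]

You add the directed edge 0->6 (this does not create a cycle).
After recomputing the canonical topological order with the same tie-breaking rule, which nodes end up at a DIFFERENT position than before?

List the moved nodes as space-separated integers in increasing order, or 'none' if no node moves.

Answer: none

Derivation:
Old toposort: [0, 4, 2, 3, 6, 5, 1]
Added edge 0->6
Recompute Kahn (smallest-id tiebreak):
  initial in-degrees: [0, 2, 1, 1, 0, 2, 1]
  ready (indeg=0): [0, 4]
  pop 0: indeg[5]->1; indeg[6]->0 | ready=[4, 6] | order so far=[0]
  pop 4: indeg[2]->0; indeg[3]->0 | ready=[2, 3, 6] | order so far=[0, 4]
  pop 2: indeg[1]->1 | ready=[3, 6] | order so far=[0, 4, 2]
  pop 3: no out-edges | ready=[6] | order so far=[0, 4, 2, 3]
  pop 6: indeg[5]->0 | ready=[5] | order so far=[0, 4, 2, 3, 6]
  pop 5: indeg[1]->0 | ready=[1] | order so far=[0, 4, 2, 3, 6, 5]
  pop 1: no out-edges | ready=[] | order so far=[0, 4, 2, 3, 6, 5, 1]
New canonical toposort: [0, 4, 2, 3, 6, 5, 1]
Compare positions:
  Node 0: index 0 -> 0 (same)
  Node 1: index 6 -> 6 (same)
  Node 2: index 2 -> 2 (same)
  Node 3: index 3 -> 3 (same)
  Node 4: index 1 -> 1 (same)
  Node 5: index 5 -> 5 (same)
  Node 6: index 4 -> 4 (same)
Nodes that changed position: none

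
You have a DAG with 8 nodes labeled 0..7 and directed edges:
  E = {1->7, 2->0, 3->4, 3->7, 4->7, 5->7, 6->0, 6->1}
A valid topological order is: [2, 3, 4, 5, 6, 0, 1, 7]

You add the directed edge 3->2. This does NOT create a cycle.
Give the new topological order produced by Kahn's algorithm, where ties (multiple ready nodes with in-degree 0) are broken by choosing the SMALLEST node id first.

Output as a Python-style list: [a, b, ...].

Old toposort: [2, 3, 4, 5, 6, 0, 1, 7]
Added edge: 3->2
Position of 3 (1) > position of 2 (0). Must reorder: 3 must now come before 2.
Run Kahn's algorithm (break ties by smallest node id):
  initial in-degrees: [2, 1, 1, 0, 1, 0, 0, 4]
  ready (indeg=0): [3, 5, 6]
  pop 3: indeg[2]->0; indeg[4]->0; indeg[7]->3 | ready=[2, 4, 5, 6] | order so far=[3]
  pop 2: indeg[0]->1 | ready=[4, 5, 6] | order so far=[3, 2]
  pop 4: indeg[7]->2 | ready=[5, 6] | order so far=[3, 2, 4]
  pop 5: indeg[7]->1 | ready=[6] | order so far=[3, 2, 4, 5]
  pop 6: indeg[0]->0; indeg[1]->0 | ready=[0, 1] | order so far=[3, 2, 4, 5, 6]
  pop 0: no out-edges | ready=[1] | order so far=[3, 2, 4, 5, 6, 0]
  pop 1: indeg[7]->0 | ready=[7] | order so far=[3, 2, 4, 5, 6, 0, 1]
  pop 7: no out-edges | ready=[] | order so far=[3, 2, 4, 5, 6, 0, 1, 7]
  Result: [3, 2, 4, 5, 6, 0, 1, 7]

Answer: [3, 2, 4, 5, 6, 0, 1, 7]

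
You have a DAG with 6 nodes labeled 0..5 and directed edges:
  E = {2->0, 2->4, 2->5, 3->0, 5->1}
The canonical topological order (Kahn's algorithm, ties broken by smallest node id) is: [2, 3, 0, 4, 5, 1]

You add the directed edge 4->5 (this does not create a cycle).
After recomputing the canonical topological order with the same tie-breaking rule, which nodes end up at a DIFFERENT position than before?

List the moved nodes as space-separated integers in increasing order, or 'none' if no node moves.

Old toposort: [2, 3, 0, 4, 5, 1]
Added edge 4->5
Recompute Kahn (smallest-id tiebreak):
  initial in-degrees: [2, 1, 0, 0, 1, 2]
  ready (indeg=0): [2, 3]
  pop 2: indeg[0]->1; indeg[4]->0; indeg[5]->1 | ready=[3, 4] | order so far=[2]
  pop 3: indeg[0]->0 | ready=[0, 4] | order so far=[2, 3]
  pop 0: no out-edges | ready=[4] | order so far=[2, 3, 0]
  pop 4: indeg[5]->0 | ready=[5] | order so far=[2, 3, 0, 4]
  pop 5: indeg[1]->0 | ready=[1] | order so far=[2, 3, 0, 4, 5]
  pop 1: no out-edges | ready=[] | order so far=[2, 3, 0, 4, 5, 1]
New canonical toposort: [2, 3, 0, 4, 5, 1]
Compare positions:
  Node 0: index 2 -> 2 (same)
  Node 1: index 5 -> 5 (same)
  Node 2: index 0 -> 0 (same)
  Node 3: index 1 -> 1 (same)
  Node 4: index 3 -> 3 (same)
  Node 5: index 4 -> 4 (same)
Nodes that changed position: none

Answer: none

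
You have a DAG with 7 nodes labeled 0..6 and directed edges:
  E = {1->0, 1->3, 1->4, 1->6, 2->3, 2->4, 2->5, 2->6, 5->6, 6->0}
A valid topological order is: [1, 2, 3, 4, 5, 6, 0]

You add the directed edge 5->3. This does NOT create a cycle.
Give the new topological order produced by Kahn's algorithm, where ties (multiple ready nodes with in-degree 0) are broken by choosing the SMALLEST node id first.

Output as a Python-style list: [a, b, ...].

Answer: [1, 2, 4, 5, 3, 6, 0]

Derivation:
Old toposort: [1, 2, 3, 4, 5, 6, 0]
Added edge: 5->3
Position of 5 (4) > position of 3 (2). Must reorder: 5 must now come before 3.
Run Kahn's algorithm (break ties by smallest node id):
  initial in-degrees: [2, 0, 0, 3, 2, 1, 3]
  ready (indeg=0): [1, 2]
  pop 1: indeg[0]->1; indeg[3]->2; indeg[4]->1; indeg[6]->2 | ready=[2] | order so far=[1]
  pop 2: indeg[3]->1; indeg[4]->0; indeg[5]->0; indeg[6]->1 | ready=[4, 5] | order so far=[1, 2]
  pop 4: no out-edges | ready=[5] | order so far=[1, 2, 4]
  pop 5: indeg[3]->0; indeg[6]->0 | ready=[3, 6] | order so far=[1, 2, 4, 5]
  pop 3: no out-edges | ready=[6] | order so far=[1, 2, 4, 5, 3]
  pop 6: indeg[0]->0 | ready=[0] | order so far=[1, 2, 4, 5, 3, 6]
  pop 0: no out-edges | ready=[] | order so far=[1, 2, 4, 5, 3, 6, 0]
  Result: [1, 2, 4, 5, 3, 6, 0]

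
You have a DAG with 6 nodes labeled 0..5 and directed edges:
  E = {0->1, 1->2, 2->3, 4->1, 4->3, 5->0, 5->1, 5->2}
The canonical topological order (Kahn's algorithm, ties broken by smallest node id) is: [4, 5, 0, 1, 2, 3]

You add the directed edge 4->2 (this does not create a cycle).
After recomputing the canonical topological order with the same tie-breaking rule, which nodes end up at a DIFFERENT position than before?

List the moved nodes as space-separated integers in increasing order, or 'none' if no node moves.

Old toposort: [4, 5, 0, 1, 2, 3]
Added edge 4->2
Recompute Kahn (smallest-id tiebreak):
  initial in-degrees: [1, 3, 3, 2, 0, 0]
  ready (indeg=0): [4, 5]
  pop 4: indeg[1]->2; indeg[2]->2; indeg[3]->1 | ready=[5] | order so far=[4]
  pop 5: indeg[0]->0; indeg[1]->1; indeg[2]->1 | ready=[0] | order so far=[4, 5]
  pop 0: indeg[1]->0 | ready=[1] | order so far=[4, 5, 0]
  pop 1: indeg[2]->0 | ready=[2] | order so far=[4, 5, 0, 1]
  pop 2: indeg[3]->0 | ready=[3] | order so far=[4, 5, 0, 1, 2]
  pop 3: no out-edges | ready=[] | order so far=[4, 5, 0, 1, 2, 3]
New canonical toposort: [4, 5, 0, 1, 2, 3]
Compare positions:
  Node 0: index 2 -> 2 (same)
  Node 1: index 3 -> 3 (same)
  Node 2: index 4 -> 4 (same)
  Node 3: index 5 -> 5 (same)
  Node 4: index 0 -> 0 (same)
  Node 5: index 1 -> 1 (same)
Nodes that changed position: none

Answer: none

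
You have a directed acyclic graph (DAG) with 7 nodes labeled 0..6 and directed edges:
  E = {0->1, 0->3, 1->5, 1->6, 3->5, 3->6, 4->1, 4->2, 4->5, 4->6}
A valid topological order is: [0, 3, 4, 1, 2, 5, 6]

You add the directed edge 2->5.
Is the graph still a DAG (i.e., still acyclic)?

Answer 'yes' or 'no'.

Answer: yes

Derivation:
Given toposort: [0, 3, 4, 1, 2, 5, 6]
Position of 2: index 4; position of 5: index 5
New edge 2->5: forward
Forward edge: respects the existing order. Still a DAG, same toposort still valid.
Still a DAG? yes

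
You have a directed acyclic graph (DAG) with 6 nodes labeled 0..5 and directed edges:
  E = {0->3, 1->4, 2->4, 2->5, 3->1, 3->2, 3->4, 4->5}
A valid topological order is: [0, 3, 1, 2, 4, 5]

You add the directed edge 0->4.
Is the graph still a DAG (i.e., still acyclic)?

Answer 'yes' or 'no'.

Answer: yes

Derivation:
Given toposort: [0, 3, 1, 2, 4, 5]
Position of 0: index 0; position of 4: index 4
New edge 0->4: forward
Forward edge: respects the existing order. Still a DAG, same toposort still valid.
Still a DAG? yes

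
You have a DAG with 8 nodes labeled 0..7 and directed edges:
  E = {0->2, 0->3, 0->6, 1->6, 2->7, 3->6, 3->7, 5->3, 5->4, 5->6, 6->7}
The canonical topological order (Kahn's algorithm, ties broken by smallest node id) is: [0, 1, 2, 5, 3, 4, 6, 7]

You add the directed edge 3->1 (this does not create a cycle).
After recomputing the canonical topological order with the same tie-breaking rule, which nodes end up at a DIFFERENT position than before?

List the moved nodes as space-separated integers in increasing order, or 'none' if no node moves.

Answer: 1 2 3 5

Derivation:
Old toposort: [0, 1, 2, 5, 3, 4, 6, 7]
Added edge 3->1
Recompute Kahn (smallest-id tiebreak):
  initial in-degrees: [0, 1, 1, 2, 1, 0, 4, 3]
  ready (indeg=0): [0, 5]
  pop 0: indeg[2]->0; indeg[3]->1; indeg[6]->3 | ready=[2, 5] | order so far=[0]
  pop 2: indeg[7]->2 | ready=[5] | order so far=[0, 2]
  pop 5: indeg[3]->0; indeg[4]->0; indeg[6]->2 | ready=[3, 4] | order so far=[0, 2, 5]
  pop 3: indeg[1]->0; indeg[6]->1; indeg[7]->1 | ready=[1, 4] | order so far=[0, 2, 5, 3]
  pop 1: indeg[6]->0 | ready=[4, 6] | order so far=[0, 2, 5, 3, 1]
  pop 4: no out-edges | ready=[6] | order so far=[0, 2, 5, 3, 1, 4]
  pop 6: indeg[7]->0 | ready=[7] | order so far=[0, 2, 5, 3, 1, 4, 6]
  pop 7: no out-edges | ready=[] | order so far=[0, 2, 5, 3, 1, 4, 6, 7]
New canonical toposort: [0, 2, 5, 3, 1, 4, 6, 7]
Compare positions:
  Node 0: index 0 -> 0 (same)
  Node 1: index 1 -> 4 (moved)
  Node 2: index 2 -> 1 (moved)
  Node 3: index 4 -> 3 (moved)
  Node 4: index 5 -> 5 (same)
  Node 5: index 3 -> 2 (moved)
  Node 6: index 6 -> 6 (same)
  Node 7: index 7 -> 7 (same)
Nodes that changed position: 1 2 3 5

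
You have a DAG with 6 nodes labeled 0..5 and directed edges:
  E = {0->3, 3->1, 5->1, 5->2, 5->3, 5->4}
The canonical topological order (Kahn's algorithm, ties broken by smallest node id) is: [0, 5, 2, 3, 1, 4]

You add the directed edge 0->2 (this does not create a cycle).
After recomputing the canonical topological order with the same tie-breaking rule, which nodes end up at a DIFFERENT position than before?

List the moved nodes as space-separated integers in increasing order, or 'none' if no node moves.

Answer: none

Derivation:
Old toposort: [0, 5, 2, 3, 1, 4]
Added edge 0->2
Recompute Kahn (smallest-id tiebreak):
  initial in-degrees: [0, 2, 2, 2, 1, 0]
  ready (indeg=0): [0, 5]
  pop 0: indeg[2]->1; indeg[3]->1 | ready=[5] | order so far=[0]
  pop 5: indeg[1]->1; indeg[2]->0; indeg[3]->0; indeg[4]->0 | ready=[2, 3, 4] | order so far=[0, 5]
  pop 2: no out-edges | ready=[3, 4] | order so far=[0, 5, 2]
  pop 3: indeg[1]->0 | ready=[1, 4] | order so far=[0, 5, 2, 3]
  pop 1: no out-edges | ready=[4] | order so far=[0, 5, 2, 3, 1]
  pop 4: no out-edges | ready=[] | order so far=[0, 5, 2, 3, 1, 4]
New canonical toposort: [0, 5, 2, 3, 1, 4]
Compare positions:
  Node 0: index 0 -> 0 (same)
  Node 1: index 4 -> 4 (same)
  Node 2: index 2 -> 2 (same)
  Node 3: index 3 -> 3 (same)
  Node 4: index 5 -> 5 (same)
  Node 5: index 1 -> 1 (same)
Nodes that changed position: none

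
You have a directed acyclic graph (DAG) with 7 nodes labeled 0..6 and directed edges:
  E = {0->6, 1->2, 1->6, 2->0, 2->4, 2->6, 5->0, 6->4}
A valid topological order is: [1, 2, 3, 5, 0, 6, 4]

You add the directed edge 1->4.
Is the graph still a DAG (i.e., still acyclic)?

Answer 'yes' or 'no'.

Given toposort: [1, 2, 3, 5, 0, 6, 4]
Position of 1: index 0; position of 4: index 6
New edge 1->4: forward
Forward edge: respects the existing order. Still a DAG, same toposort still valid.
Still a DAG? yes

Answer: yes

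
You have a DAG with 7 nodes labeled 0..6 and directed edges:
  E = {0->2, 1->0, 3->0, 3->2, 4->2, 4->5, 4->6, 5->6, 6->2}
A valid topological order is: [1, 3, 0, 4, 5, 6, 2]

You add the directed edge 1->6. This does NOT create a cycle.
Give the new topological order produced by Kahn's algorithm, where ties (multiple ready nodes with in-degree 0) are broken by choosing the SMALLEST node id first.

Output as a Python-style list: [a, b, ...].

Answer: [1, 3, 0, 4, 5, 6, 2]

Derivation:
Old toposort: [1, 3, 0, 4, 5, 6, 2]
Added edge: 1->6
Position of 1 (0) < position of 6 (5). Old order still valid.
Run Kahn's algorithm (break ties by smallest node id):
  initial in-degrees: [2, 0, 4, 0, 0, 1, 3]
  ready (indeg=0): [1, 3, 4]
  pop 1: indeg[0]->1; indeg[6]->2 | ready=[3, 4] | order so far=[1]
  pop 3: indeg[0]->0; indeg[2]->3 | ready=[0, 4] | order so far=[1, 3]
  pop 0: indeg[2]->2 | ready=[4] | order so far=[1, 3, 0]
  pop 4: indeg[2]->1; indeg[5]->0; indeg[6]->1 | ready=[5] | order so far=[1, 3, 0, 4]
  pop 5: indeg[6]->0 | ready=[6] | order so far=[1, 3, 0, 4, 5]
  pop 6: indeg[2]->0 | ready=[2] | order so far=[1, 3, 0, 4, 5, 6]
  pop 2: no out-edges | ready=[] | order so far=[1, 3, 0, 4, 5, 6, 2]
  Result: [1, 3, 0, 4, 5, 6, 2]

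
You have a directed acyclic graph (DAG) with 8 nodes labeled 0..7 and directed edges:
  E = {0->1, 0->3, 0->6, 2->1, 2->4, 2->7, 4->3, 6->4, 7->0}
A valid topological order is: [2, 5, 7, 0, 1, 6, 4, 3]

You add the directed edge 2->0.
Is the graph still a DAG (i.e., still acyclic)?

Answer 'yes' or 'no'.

Answer: yes

Derivation:
Given toposort: [2, 5, 7, 0, 1, 6, 4, 3]
Position of 2: index 0; position of 0: index 3
New edge 2->0: forward
Forward edge: respects the existing order. Still a DAG, same toposort still valid.
Still a DAG? yes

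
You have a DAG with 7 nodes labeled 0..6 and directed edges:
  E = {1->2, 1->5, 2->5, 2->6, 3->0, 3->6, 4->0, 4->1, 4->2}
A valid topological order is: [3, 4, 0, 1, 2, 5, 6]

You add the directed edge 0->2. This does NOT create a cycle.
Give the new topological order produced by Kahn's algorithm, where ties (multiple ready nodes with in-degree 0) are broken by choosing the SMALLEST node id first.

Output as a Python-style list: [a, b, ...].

Old toposort: [3, 4, 0, 1, 2, 5, 6]
Added edge: 0->2
Position of 0 (2) < position of 2 (4). Old order still valid.
Run Kahn's algorithm (break ties by smallest node id):
  initial in-degrees: [2, 1, 3, 0, 0, 2, 2]
  ready (indeg=0): [3, 4]
  pop 3: indeg[0]->1; indeg[6]->1 | ready=[4] | order so far=[3]
  pop 4: indeg[0]->0; indeg[1]->0; indeg[2]->2 | ready=[0, 1] | order so far=[3, 4]
  pop 0: indeg[2]->1 | ready=[1] | order so far=[3, 4, 0]
  pop 1: indeg[2]->0; indeg[5]->1 | ready=[2] | order so far=[3, 4, 0, 1]
  pop 2: indeg[5]->0; indeg[6]->0 | ready=[5, 6] | order so far=[3, 4, 0, 1, 2]
  pop 5: no out-edges | ready=[6] | order so far=[3, 4, 0, 1, 2, 5]
  pop 6: no out-edges | ready=[] | order so far=[3, 4, 0, 1, 2, 5, 6]
  Result: [3, 4, 0, 1, 2, 5, 6]

Answer: [3, 4, 0, 1, 2, 5, 6]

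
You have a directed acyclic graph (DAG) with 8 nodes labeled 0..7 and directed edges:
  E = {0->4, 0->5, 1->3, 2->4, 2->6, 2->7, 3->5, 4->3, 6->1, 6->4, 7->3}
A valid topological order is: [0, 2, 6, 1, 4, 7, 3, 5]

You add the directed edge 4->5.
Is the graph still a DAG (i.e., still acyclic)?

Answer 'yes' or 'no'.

Answer: yes

Derivation:
Given toposort: [0, 2, 6, 1, 4, 7, 3, 5]
Position of 4: index 4; position of 5: index 7
New edge 4->5: forward
Forward edge: respects the existing order. Still a DAG, same toposort still valid.
Still a DAG? yes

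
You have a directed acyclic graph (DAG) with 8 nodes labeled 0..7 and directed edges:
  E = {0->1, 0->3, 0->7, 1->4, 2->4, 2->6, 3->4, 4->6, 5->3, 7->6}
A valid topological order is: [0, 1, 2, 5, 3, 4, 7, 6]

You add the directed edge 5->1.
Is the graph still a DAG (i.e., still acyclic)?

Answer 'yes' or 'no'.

Given toposort: [0, 1, 2, 5, 3, 4, 7, 6]
Position of 5: index 3; position of 1: index 1
New edge 5->1: backward (u after v in old order)
Backward edge: old toposort is now invalid. Check if this creates a cycle.
Does 1 already reach 5? Reachable from 1: [1, 4, 6]. NO -> still a DAG (reorder needed).
Still a DAG? yes

Answer: yes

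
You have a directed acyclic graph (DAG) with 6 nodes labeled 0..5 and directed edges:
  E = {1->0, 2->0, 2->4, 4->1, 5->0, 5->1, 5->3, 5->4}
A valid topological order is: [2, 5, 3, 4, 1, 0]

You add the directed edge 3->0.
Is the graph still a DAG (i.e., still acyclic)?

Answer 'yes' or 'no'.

Answer: yes

Derivation:
Given toposort: [2, 5, 3, 4, 1, 0]
Position of 3: index 2; position of 0: index 5
New edge 3->0: forward
Forward edge: respects the existing order. Still a DAG, same toposort still valid.
Still a DAG? yes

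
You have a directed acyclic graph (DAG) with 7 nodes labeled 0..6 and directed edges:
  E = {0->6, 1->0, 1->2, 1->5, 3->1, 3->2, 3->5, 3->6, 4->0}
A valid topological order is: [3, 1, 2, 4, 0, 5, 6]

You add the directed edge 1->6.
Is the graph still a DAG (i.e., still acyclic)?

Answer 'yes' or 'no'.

Given toposort: [3, 1, 2, 4, 0, 5, 6]
Position of 1: index 1; position of 6: index 6
New edge 1->6: forward
Forward edge: respects the existing order. Still a DAG, same toposort still valid.
Still a DAG? yes

Answer: yes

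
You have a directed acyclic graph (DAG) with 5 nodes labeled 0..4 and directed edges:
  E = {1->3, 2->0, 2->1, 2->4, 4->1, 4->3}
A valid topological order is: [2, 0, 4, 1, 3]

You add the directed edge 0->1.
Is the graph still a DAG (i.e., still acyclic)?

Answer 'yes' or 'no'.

Answer: yes

Derivation:
Given toposort: [2, 0, 4, 1, 3]
Position of 0: index 1; position of 1: index 3
New edge 0->1: forward
Forward edge: respects the existing order. Still a DAG, same toposort still valid.
Still a DAG? yes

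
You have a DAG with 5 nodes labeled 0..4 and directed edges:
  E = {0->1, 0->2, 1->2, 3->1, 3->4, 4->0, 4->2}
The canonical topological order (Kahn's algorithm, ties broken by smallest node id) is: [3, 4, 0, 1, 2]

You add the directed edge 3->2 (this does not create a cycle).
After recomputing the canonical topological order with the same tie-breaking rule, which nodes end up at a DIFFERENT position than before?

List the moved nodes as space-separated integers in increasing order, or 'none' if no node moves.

Old toposort: [3, 4, 0, 1, 2]
Added edge 3->2
Recompute Kahn (smallest-id tiebreak):
  initial in-degrees: [1, 2, 4, 0, 1]
  ready (indeg=0): [3]
  pop 3: indeg[1]->1; indeg[2]->3; indeg[4]->0 | ready=[4] | order so far=[3]
  pop 4: indeg[0]->0; indeg[2]->2 | ready=[0] | order so far=[3, 4]
  pop 0: indeg[1]->0; indeg[2]->1 | ready=[1] | order so far=[3, 4, 0]
  pop 1: indeg[2]->0 | ready=[2] | order so far=[3, 4, 0, 1]
  pop 2: no out-edges | ready=[] | order so far=[3, 4, 0, 1, 2]
New canonical toposort: [3, 4, 0, 1, 2]
Compare positions:
  Node 0: index 2 -> 2 (same)
  Node 1: index 3 -> 3 (same)
  Node 2: index 4 -> 4 (same)
  Node 3: index 0 -> 0 (same)
  Node 4: index 1 -> 1 (same)
Nodes that changed position: none

Answer: none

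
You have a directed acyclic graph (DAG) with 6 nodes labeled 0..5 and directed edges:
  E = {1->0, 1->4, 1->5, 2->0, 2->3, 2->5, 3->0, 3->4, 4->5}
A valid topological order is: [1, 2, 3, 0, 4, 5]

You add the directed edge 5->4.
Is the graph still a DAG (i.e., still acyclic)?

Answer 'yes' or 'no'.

Given toposort: [1, 2, 3, 0, 4, 5]
Position of 5: index 5; position of 4: index 4
New edge 5->4: backward (u after v in old order)
Backward edge: old toposort is now invalid. Check if this creates a cycle.
Does 4 already reach 5? Reachable from 4: [4, 5]. YES -> cycle!
Still a DAG? no

Answer: no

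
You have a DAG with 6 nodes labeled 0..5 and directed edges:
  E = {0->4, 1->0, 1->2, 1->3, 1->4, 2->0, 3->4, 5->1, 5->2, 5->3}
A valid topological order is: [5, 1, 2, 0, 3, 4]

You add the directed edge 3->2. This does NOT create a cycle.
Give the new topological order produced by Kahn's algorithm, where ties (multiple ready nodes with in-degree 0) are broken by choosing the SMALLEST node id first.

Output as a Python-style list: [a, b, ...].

Answer: [5, 1, 3, 2, 0, 4]

Derivation:
Old toposort: [5, 1, 2, 0, 3, 4]
Added edge: 3->2
Position of 3 (4) > position of 2 (2). Must reorder: 3 must now come before 2.
Run Kahn's algorithm (break ties by smallest node id):
  initial in-degrees: [2, 1, 3, 2, 3, 0]
  ready (indeg=0): [5]
  pop 5: indeg[1]->0; indeg[2]->2; indeg[3]->1 | ready=[1] | order so far=[5]
  pop 1: indeg[0]->1; indeg[2]->1; indeg[3]->0; indeg[4]->2 | ready=[3] | order so far=[5, 1]
  pop 3: indeg[2]->0; indeg[4]->1 | ready=[2] | order so far=[5, 1, 3]
  pop 2: indeg[0]->0 | ready=[0] | order so far=[5, 1, 3, 2]
  pop 0: indeg[4]->0 | ready=[4] | order so far=[5, 1, 3, 2, 0]
  pop 4: no out-edges | ready=[] | order so far=[5, 1, 3, 2, 0, 4]
  Result: [5, 1, 3, 2, 0, 4]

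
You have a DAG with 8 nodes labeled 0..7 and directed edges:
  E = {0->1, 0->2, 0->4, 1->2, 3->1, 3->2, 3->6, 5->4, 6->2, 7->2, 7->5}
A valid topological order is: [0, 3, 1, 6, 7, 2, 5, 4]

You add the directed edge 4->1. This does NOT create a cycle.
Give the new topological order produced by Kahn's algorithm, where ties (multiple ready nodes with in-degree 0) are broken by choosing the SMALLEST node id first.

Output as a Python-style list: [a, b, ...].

Answer: [0, 3, 6, 7, 5, 4, 1, 2]

Derivation:
Old toposort: [0, 3, 1, 6, 7, 2, 5, 4]
Added edge: 4->1
Position of 4 (7) > position of 1 (2). Must reorder: 4 must now come before 1.
Run Kahn's algorithm (break ties by smallest node id):
  initial in-degrees: [0, 3, 5, 0, 2, 1, 1, 0]
  ready (indeg=0): [0, 3, 7]
  pop 0: indeg[1]->2; indeg[2]->4; indeg[4]->1 | ready=[3, 7] | order so far=[0]
  pop 3: indeg[1]->1; indeg[2]->3; indeg[6]->0 | ready=[6, 7] | order so far=[0, 3]
  pop 6: indeg[2]->2 | ready=[7] | order so far=[0, 3, 6]
  pop 7: indeg[2]->1; indeg[5]->0 | ready=[5] | order so far=[0, 3, 6, 7]
  pop 5: indeg[4]->0 | ready=[4] | order so far=[0, 3, 6, 7, 5]
  pop 4: indeg[1]->0 | ready=[1] | order so far=[0, 3, 6, 7, 5, 4]
  pop 1: indeg[2]->0 | ready=[2] | order so far=[0, 3, 6, 7, 5, 4, 1]
  pop 2: no out-edges | ready=[] | order so far=[0, 3, 6, 7, 5, 4, 1, 2]
  Result: [0, 3, 6, 7, 5, 4, 1, 2]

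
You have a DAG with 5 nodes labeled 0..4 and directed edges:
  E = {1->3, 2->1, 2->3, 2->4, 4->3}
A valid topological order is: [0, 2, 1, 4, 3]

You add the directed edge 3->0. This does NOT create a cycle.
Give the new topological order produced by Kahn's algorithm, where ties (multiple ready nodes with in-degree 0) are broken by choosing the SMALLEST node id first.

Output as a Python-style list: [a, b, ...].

Answer: [2, 1, 4, 3, 0]

Derivation:
Old toposort: [0, 2, 1, 4, 3]
Added edge: 3->0
Position of 3 (4) > position of 0 (0). Must reorder: 3 must now come before 0.
Run Kahn's algorithm (break ties by smallest node id):
  initial in-degrees: [1, 1, 0, 3, 1]
  ready (indeg=0): [2]
  pop 2: indeg[1]->0; indeg[3]->2; indeg[4]->0 | ready=[1, 4] | order so far=[2]
  pop 1: indeg[3]->1 | ready=[4] | order so far=[2, 1]
  pop 4: indeg[3]->0 | ready=[3] | order so far=[2, 1, 4]
  pop 3: indeg[0]->0 | ready=[0] | order so far=[2, 1, 4, 3]
  pop 0: no out-edges | ready=[] | order so far=[2, 1, 4, 3, 0]
  Result: [2, 1, 4, 3, 0]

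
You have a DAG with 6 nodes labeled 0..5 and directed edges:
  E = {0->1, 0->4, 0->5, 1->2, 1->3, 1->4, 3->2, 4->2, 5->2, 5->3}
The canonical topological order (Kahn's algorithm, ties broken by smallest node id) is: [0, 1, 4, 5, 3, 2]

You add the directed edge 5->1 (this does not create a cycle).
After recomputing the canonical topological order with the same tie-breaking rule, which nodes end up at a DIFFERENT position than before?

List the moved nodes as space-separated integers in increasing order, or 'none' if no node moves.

Old toposort: [0, 1, 4, 5, 3, 2]
Added edge 5->1
Recompute Kahn (smallest-id tiebreak):
  initial in-degrees: [0, 2, 4, 2, 2, 1]
  ready (indeg=0): [0]
  pop 0: indeg[1]->1; indeg[4]->1; indeg[5]->0 | ready=[5] | order so far=[0]
  pop 5: indeg[1]->0; indeg[2]->3; indeg[3]->1 | ready=[1] | order so far=[0, 5]
  pop 1: indeg[2]->2; indeg[3]->0; indeg[4]->0 | ready=[3, 4] | order so far=[0, 5, 1]
  pop 3: indeg[2]->1 | ready=[4] | order so far=[0, 5, 1, 3]
  pop 4: indeg[2]->0 | ready=[2] | order so far=[0, 5, 1, 3, 4]
  pop 2: no out-edges | ready=[] | order so far=[0, 5, 1, 3, 4, 2]
New canonical toposort: [0, 5, 1, 3, 4, 2]
Compare positions:
  Node 0: index 0 -> 0 (same)
  Node 1: index 1 -> 2 (moved)
  Node 2: index 5 -> 5 (same)
  Node 3: index 4 -> 3 (moved)
  Node 4: index 2 -> 4 (moved)
  Node 5: index 3 -> 1 (moved)
Nodes that changed position: 1 3 4 5

Answer: 1 3 4 5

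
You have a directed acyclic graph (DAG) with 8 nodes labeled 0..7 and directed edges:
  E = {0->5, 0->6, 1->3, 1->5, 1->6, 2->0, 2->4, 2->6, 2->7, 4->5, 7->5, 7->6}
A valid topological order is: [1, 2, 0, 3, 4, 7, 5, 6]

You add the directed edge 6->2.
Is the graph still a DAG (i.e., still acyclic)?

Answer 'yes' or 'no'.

Answer: no

Derivation:
Given toposort: [1, 2, 0, 3, 4, 7, 5, 6]
Position of 6: index 7; position of 2: index 1
New edge 6->2: backward (u after v in old order)
Backward edge: old toposort is now invalid. Check if this creates a cycle.
Does 2 already reach 6? Reachable from 2: [0, 2, 4, 5, 6, 7]. YES -> cycle!
Still a DAG? no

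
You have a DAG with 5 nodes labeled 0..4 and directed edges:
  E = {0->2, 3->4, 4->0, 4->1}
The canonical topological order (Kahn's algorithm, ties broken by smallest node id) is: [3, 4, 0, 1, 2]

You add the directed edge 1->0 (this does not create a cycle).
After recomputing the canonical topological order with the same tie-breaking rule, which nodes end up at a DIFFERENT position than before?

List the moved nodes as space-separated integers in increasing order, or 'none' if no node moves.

Answer: 0 1

Derivation:
Old toposort: [3, 4, 0, 1, 2]
Added edge 1->0
Recompute Kahn (smallest-id tiebreak):
  initial in-degrees: [2, 1, 1, 0, 1]
  ready (indeg=0): [3]
  pop 3: indeg[4]->0 | ready=[4] | order so far=[3]
  pop 4: indeg[0]->1; indeg[1]->0 | ready=[1] | order so far=[3, 4]
  pop 1: indeg[0]->0 | ready=[0] | order so far=[3, 4, 1]
  pop 0: indeg[2]->0 | ready=[2] | order so far=[3, 4, 1, 0]
  pop 2: no out-edges | ready=[] | order so far=[3, 4, 1, 0, 2]
New canonical toposort: [3, 4, 1, 0, 2]
Compare positions:
  Node 0: index 2 -> 3 (moved)
  Node 1: index 3 -> 2 (moved)
  Node 2: index 4 -> 4 (same)
  Node 3: index 0 -> 0 (same)
  Node 4: index 1 -> 1 (same)
Nodes that changed position: 0 1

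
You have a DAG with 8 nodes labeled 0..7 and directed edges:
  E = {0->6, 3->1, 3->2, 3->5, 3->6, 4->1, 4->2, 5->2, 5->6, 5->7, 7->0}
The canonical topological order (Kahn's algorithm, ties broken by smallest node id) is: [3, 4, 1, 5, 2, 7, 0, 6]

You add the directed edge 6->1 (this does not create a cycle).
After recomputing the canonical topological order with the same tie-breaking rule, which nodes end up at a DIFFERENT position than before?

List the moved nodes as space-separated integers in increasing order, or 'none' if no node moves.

Old toposort: [3, 4, 1, 5, 2, 7, 0, 6]
Added edge 6->1
Recompute Kahn (smallest-id tiebreak):
  initial in-degrees: [1, 3, 3, 0, 0, 1, 3, 1]
  ready (indeg=0): [3, 4]
  pop 3: indeg[1]->2; indeg[2]->2; indeg[5]->0; indeg[6]->2 | ready=[4, 5] | order so far=[3]
  pop 4: indeg[1]->1; indeg[2]->1 | ready=[5] | order so far=[3, 4]
  pop 5: indeg[2]->0; indeg[6]->1; indeg[7]->0 | ready=[2, 7] | order so far=[3, 4, 5]
  pop 2: no out-edges | ready=[7] | order so far=[3, 4, 5, 2]
  pop 7: indeg[0]->0 | ready=[0] | order so far=[3, 4, 5, 2, 7]
  pop 0: indeg[6]->0 | ready=[6] | order so far=[3, 4, 5, 2, 7, 0]
  pop 6: indeg[1]->0 | ready=[1] | order so far=[3, 4, 5, 2, 7, 0, 6]
  pop 1: no out-edges | ready=[] | order so far=[3, 4, 5, 2, 7, 0, 6, 1]
New canonical toposort: [3, 4, 5, 2, 7, 0, 6, 1]
Compare positions:
  Node 0: index 6 -> 5 (moved)
  Node 1: index 2 -> 7 (moved)
  Node 2: index 4 -> 3 (moved)
  Node 3: index 0 -> 0 (same)
  Node 4: index 1 -> 1 (same)
  Node 5: index 3 -> 2 (moved)
  Node 6: index 7 -> 6 (moved)
  Node 7: index 5 -> 4 (moved)
Nodes that changed position: 0 1 2 5 6 7

Answer: 0 1 2 5 6 7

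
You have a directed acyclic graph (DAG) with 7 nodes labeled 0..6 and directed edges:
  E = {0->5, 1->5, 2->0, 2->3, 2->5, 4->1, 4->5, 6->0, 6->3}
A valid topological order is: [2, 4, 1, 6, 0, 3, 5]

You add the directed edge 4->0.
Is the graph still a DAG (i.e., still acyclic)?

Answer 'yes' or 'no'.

Given toposort: [2, 4, 1, 6, 0, 3, 5]
Position of 4: index 1; position of 0: index 4
New edge 4->0: forward
Forward edge: respects the existing order. Still a DAG, same toposort still valid.
Still a DAG? yes

Answer: yes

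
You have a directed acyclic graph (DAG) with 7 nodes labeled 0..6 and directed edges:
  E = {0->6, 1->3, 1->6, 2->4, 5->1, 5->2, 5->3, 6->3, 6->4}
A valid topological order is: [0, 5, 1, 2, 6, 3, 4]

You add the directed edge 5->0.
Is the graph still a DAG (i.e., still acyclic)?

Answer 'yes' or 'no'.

Answer: yes

Derivation:
Given toposort: [0, 5, 1, 2, 6, 3, 4]
Position of 5: index 1; position of 0: index 0
New edge 5->0: backward (u after v in old order)
Backward edge: old toposort is now invalid. Check if this creates a cycle.
Does 0 already reach 5? Reachable from 0: [0, 3, 4, 6]. NO -> still a DAG (reorder needed).
Still a DAG? yes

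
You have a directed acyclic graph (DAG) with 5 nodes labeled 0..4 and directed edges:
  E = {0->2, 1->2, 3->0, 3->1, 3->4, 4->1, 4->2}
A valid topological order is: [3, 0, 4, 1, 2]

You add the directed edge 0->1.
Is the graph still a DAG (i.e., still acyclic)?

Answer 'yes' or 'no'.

Answer: yes

Derivation:
Given toposort: [3, 0, 4, 1, 2]
Position of 0: index 1; position of 1: index 3
New edge 0->1: forward
Forward edge: respects the existing order. Still a DAG, same toposort still valid.
Still a DAG? yes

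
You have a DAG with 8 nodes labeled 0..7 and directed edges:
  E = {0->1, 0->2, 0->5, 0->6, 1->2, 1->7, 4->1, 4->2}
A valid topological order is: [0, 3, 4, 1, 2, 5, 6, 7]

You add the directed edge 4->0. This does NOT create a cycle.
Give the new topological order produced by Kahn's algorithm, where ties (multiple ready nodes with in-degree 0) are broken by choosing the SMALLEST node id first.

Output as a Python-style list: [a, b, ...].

Answer: [3, 4, 0, 1, 2, 5, 6, 7]

Derivation:
Old toposort: [0, 3, 4, 1, 2, 5, 6, 7]
Added edge: 4->0
Position of 4 (2) > position of 0 (0). Must reorder: 4 must now come before 0.
Run Kahn's algorithm (break ties by smallest node id):
  initial in-degrees: [1, 2, 3, 0, 0, 1, 1, 1]
  ready (indeg=0): [3, 4]
  pop 3: no out-edges | ready=[4] | order so far=[3]
  pop 4: indeg[0]->0; indeg[1]->1; indeg[2]->2 | ready=[0] | order so far=[3, 4]
  pop 0: indeg[1]->0; indeg[2]->1; indeg[5]->0; indeg[6]->0 | ready=[1, 5, 6] | order so far=[3, 4, 0]
  pop 1: indeg[2]->0; indeg[7]->0 | ready=[2, 5, 6, 7] | order so far=[3, 4, 0, 1]
  pop 2: no out-edges | ready=[5, 6, 7] | order so far=[3, 4, 0, 1, 2]
  pop 5: no out-edges | ready=[6, 7] | order so far=[3, 4, 0, 1, 2, 5]
  pop 6: no out-edges | ready=[7] | order so far=[3, 4, 0, 1, 2, 5, 6]
  pop 7: no out-edges | ready=[] | order so far=[3, 4, 0, 1, 2, 5, 6, 7]
  Result: [3, 4, 0, 1, 2, 5, 6, 7]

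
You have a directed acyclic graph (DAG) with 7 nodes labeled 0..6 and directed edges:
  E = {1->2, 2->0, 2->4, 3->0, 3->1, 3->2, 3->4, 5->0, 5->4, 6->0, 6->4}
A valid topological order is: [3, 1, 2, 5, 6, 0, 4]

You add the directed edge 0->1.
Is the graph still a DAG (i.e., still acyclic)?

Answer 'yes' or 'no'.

Answer: no

Derivation:
Given toposort: [3, 1, 2, 5, 6, 0, 4]
Position of 0: index 5; position of 1: index 1
New edge 0->1: backward (u after v in old order)
Backward edge: old toposort is now invalid. Check if this creates a cycle.
Does 1 already reach 0? Reachable from 1: [0, 1, 2, 4]. YES -> cycle!
Still a DAG? no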